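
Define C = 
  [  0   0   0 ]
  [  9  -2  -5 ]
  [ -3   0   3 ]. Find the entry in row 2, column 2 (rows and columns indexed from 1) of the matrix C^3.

Characteristic polynomial: t^3 - t^2 - 6t = t(t - 3)(t + 2), so the eigenvalues are -2, 0, 3.
t=3: eigenvector (0, -1, 1).
t=-2: eigenvector (0, 1, 0).
t=0: eigenvector (1, 2, 1).
P = [[0, 0, 1], [-1, 1, 2], [1, 0, 1]], D = diag(3, -2, 0), P⁻¹ = [[-1, 0, 1], [-3, 1, 1], [1, 0, 0]].
C³ = P·diag(27, -8, 0)·P⁻¹ = [[0, 0, 0], [51, -8, -35], [-27, 0, 27]].
The requested entry is -8.

-8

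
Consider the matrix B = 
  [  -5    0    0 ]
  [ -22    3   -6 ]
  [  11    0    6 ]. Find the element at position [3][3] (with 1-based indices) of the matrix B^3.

Characteristic polynomial: r^3 - 4r^2 - 27r + 90 = (r - 6)(r - 3)(r + 5), so the eigenvalues are -5, 3, 6.
r=-5: eigenvector (1, 2, -1).
r=3: eigenvector (0, 1, 0).
r=6: eigenvector (0, -2, 1).
P = [[1, 0, 0], [2, 1, -2], [-1, 0, 1]], D = diag(-5, 3, 6), P⁻¹ = [[1, 0, 0], [0, 1, 2], [1, 0, 1]].
B³ = P·diag(-125, 27, 216)·P⁻¹ = [[-125, 0, 0], [-682, 27, -378], [341, 0, 216]].
The requested entry is 216.

216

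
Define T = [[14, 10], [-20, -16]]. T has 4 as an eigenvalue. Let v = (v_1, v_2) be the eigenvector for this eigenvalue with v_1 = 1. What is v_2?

-1

T − 4I = [[10, 10], [-20, -20]].
Solving (T − 4I)v = 0 gives the eigenspace spanned by (1, -1).
With v_1 = 1, v = (1, -1), so v_2 = -1.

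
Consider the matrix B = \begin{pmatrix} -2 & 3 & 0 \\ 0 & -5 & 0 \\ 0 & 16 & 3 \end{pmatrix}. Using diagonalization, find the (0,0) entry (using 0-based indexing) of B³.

Characteristic polynomial: μ^3 + 4μ^2 - 11μ - 30 = (μ - 3)(μ + 2)(μ + 5), so the eigenvalues are -5, -2, 3.
μ=-5: eigenvector (-1, 1, -2).
μ=-2: eigenvector (1, 0, 0).
μ=3: eigenvector (0, 0, 1).
P = [[-1, 1, 0], [1, 0, 0], [-2, 0, 1]], D = diag(-5, -2, 3), P⁻¹ = [[0, 1, 0], [1, 1, 0], [0, 2, 1]].
B³ = P·diag(-125, -8, 27)·P⁻¹ = [[-8, 117, 0], [0, -125, 0], [0, 304, 27]].
The requested entry is -8.

-8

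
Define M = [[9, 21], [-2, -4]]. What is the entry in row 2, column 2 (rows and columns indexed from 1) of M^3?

-106

Characteristic polynomial: t^2 - 5t + 6 = (t - 3)(t - 2), so the eigenvalues are 2, 3.
t=2: eigenvector (-3, 1).
t=3: eigenvector (7, -2).
P = [[-3, 7], [1, -2]], D = diag(2, 3), P⁻¹ = [[2, 7], [1, 3]].
M³ = P·diag(8, 27)·P⁻¹ = [[141, 399], [-38, -106]].
The requested entry is -106.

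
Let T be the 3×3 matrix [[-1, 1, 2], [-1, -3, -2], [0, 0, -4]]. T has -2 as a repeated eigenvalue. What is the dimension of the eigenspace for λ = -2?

1

T + 2I = [[1, 1, 2], [-1, -1, -2], [0, 0, -2]].
This matrix has rank 2, so its null space has dimension 3 − 2 = 1.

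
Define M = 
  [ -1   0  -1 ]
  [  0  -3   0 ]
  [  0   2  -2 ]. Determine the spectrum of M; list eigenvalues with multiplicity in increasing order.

Characteristic polynomial: p(λ) = λ^3 + 6λ^2 + 11λ + 6 = (λ + 1)(λ + 2)(λ + 3).
Roots (with multiplicity): -3, -2, -1.

-3, -2, -1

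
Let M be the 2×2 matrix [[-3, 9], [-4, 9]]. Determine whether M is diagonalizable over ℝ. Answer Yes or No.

No

Characteristic polynomial: p(r) = r^2 - 6r + 9 = (r - 3)^2.
r = 3 has algebraic multiplicity 2; rank(M − 3I) = 1, so geometric multiplicity = 1.
Geometric multiplicity < algebraic multiplicity, so M is not diagonalizable.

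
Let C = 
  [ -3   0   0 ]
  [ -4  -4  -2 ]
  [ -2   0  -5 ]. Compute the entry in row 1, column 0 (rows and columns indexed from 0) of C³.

-196

Characteristic polynomial: r^3 + 12r^2 + 47r + 60 = (r + 3)(r + 4)(r + 5), so the eigenvalues are -5, -4, -3.
r=-4: eigenvector (0, 1, 0).
r=-3: eigenvector (1, -2, -1).
r=-5: eigenvector (0, 2, 1).
P = [[0, 1, 0], [1, -2, 2], [0, -1, 1]], D = diag(-4, -3, -5), P⁻¹ = [[0, 1, -2], [1, 0, 0], [1, 0, 1]].
C³ = P·diag(-64, -27, -125)·P⁻¹ = [[-27, 0, 0], [-196, -64, -122], [-98, 0, -125]].
The requested entry is -196.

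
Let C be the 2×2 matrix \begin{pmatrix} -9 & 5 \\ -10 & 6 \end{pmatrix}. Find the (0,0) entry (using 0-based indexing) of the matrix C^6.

8191

Characteristic polynomial: r^2 + 3r - 4 = (r - 1)(r + 4), so the eigenvalues are -4, 1.
r=-4: eigenvector (1, 1).
r=1: eigenvector (-1, -2).
P = [[1, -1], [1, -2]], D = diag(-4, 1), P⁻¹ = [[2, -1], [1, -1]].
C⁶ = P·diag(4096, 1)·P⁻¹ = [[8191, -4095], [8190, -4094]].
The requested entry is 8191.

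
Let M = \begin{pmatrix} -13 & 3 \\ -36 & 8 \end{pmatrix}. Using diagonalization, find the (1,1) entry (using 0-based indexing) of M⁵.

3068

Characteristic polynomial: λ^2 + 5λ + 4 = (λ + 1)(λ + 4), so the eigenvalues are -4, -1.
λ=-4: eigenvector (-1, -3).
λ=-1: eigenvector (1, 4).
P = [[-1, 1], [-3, 4]], D = diag(-4, -1), P⁻¹ = [[-4, 1], [-3, 1]].
M⁵ = P·diag(-1024, -1)·P⁻¹ = [[-4093, 1023], [-12276, 3068]].
The requested entry is 3068.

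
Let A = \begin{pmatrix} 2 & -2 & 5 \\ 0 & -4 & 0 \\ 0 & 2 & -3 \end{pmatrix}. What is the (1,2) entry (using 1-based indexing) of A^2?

Characteristic polynomial: μ^3 + 5μ^2 - 2μ - 24 = (μ - 2)(μ + 3)(μ + 4), so the eigenvalues are -4, -3, 2.
μ=2: eigenvector (1, 0, 0).
μ=-4: eigenvector (2, 1, -2).
μ=-3: eigenvector (-1, 0, 1).
P = [[1, 2, -1], [0, 1, 0], [0, -2, 1]], D = diag(2, -4, -3), P⁻¹ = [[1, 0, 1], [0, 1, 0], [0, 2, 1]].
A² = P·diag(4, 16, 9)·P⁻¹ = [[4, 14, -5], [0, 16, 0], [0, -14, 9]].
The requested entry is 14.

14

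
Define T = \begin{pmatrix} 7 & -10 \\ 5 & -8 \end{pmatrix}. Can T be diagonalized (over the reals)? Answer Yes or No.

Characteristic polynomial: p(s) = s^2 + s - 6 = (s - 2)(s + 3).
All 2 eigenvalues are distinct, so T is diagonalizable.

Yes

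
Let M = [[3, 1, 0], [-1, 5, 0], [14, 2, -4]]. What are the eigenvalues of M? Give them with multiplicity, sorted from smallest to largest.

Characteristic polynomial: p(s) = s^3 - 4s^2 - 16s + 64 = (s - 4)^2(s + 4).
Roots (with multiplicity): -4, 4, 4.

-4, 4, 4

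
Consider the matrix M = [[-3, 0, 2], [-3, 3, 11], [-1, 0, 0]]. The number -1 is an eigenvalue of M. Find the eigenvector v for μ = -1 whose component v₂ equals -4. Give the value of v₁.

M + 1I = [[-2, 0, 2], [-3, 4, 11], [-1, 0, 1]].
Solving (M + 1I)v = 0 gives the eigenspace spanned by (2, -4, 2).
With v₂ = -4, v = (2, -4, 2), so v₁ = 2.

2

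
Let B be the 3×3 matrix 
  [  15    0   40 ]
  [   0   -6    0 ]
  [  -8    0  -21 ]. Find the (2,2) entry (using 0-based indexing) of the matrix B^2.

Characteristic polynomial: r^3 + 12r^2 + 41r + 30 = (r + 1)(r + 5)(r + 6), so the eigenvalues are -6, -5, -1.
r=-6: eigenvector (0, 1, 0).
r=-1: eigenvector (5, 0, -2).
r=-5: eigenvector (-2, 0, 1).
P = [[0, 5, -2], [1, 0, 0], [0, -2, 1]], D = diag(-6, -1, -5), P⁻¹ = [[0, 1, 0], [1, 0, 2], [2, 0, 5]].
B² = P·diag(36, 1, 25)·P⁻¹ = [[-95, 0, -240], [0, 36, 0], [48, 0, 121]].
The requested entry is 121.

121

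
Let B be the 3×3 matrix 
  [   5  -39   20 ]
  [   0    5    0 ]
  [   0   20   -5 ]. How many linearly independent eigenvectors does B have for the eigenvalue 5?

B − 5I = [[0, -39, 20], [0, 0, 0], [0, 20, -10]].
This matrix has rank 2, so its null space has dimension 3 − 2 = 1.

1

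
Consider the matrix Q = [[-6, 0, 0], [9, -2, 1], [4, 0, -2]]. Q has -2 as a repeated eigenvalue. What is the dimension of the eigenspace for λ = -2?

1

Q + 2I = [[-4, 0, 0], [9, 0, 1], [4, 0, 0]].
This matrix has rank 2, so its null space has dimension 3 − 2 = 1.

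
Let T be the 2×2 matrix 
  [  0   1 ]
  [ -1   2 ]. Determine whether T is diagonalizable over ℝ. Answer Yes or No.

No

Characteristic polynomial: p(μ) = μ^2 - 2μ + 1 = (μ - 1)^2.
μ = 1 has algebraic multiplicity 2; rank(T − 1I) = 1, so geometric multiplicity = 1.
Geometric multiplicity < algebraic multiplicity, so T is not diagonalizable.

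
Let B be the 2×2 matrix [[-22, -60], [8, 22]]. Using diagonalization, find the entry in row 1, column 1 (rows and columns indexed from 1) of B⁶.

Characteristic polynomial: t^2 - 4 = (t - 2)(t + 2), so the eigenvalues are -2, 2.
t=2: eigenvector (-5, 2).
t=-2: eigenvector (-3, 1).
P = [[-5, -3], [2, 1]], D = diag(2, -2), P⁻¹ = [[1, 3], [-2, -5]].
B⁶ = P·diag(64, 64)·P⁻¹ = [[64, 0], [0, 64]].
The requested entry is 64.

64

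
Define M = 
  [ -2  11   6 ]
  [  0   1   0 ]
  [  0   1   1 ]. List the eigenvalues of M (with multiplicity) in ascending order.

-2, 1, 1

Characteristic polynomial: p(λ) = λ^3 - 3λ + 2 = (λ - 1)^2(λ + 2).
Roots (with multiplicity): -2, 1, 1.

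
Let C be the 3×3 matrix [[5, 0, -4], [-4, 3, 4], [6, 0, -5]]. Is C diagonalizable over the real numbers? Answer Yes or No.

Characteristic polynomial: p(t) = t^3 - 3t^2 - t + 3 = (t - 3)(t - 1)(t + 1).
All 3 eigenvalues are distinct, so C is diagonalizable.

Yes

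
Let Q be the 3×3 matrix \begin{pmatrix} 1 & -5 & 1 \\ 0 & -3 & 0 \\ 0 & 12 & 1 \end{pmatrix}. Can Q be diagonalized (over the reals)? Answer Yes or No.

No

Characteristic polynomial: p(r) = r^3 + r^2 - 5r + 3 = (r - 1)^2(r + 3).
r = 1 has algebraic multiplicity 2; rank(Q − 1I) = 2, so geometric multiplicity = 1.
Geometric multiplicity < algebraic multiplicity, so Q is not diagonalizable.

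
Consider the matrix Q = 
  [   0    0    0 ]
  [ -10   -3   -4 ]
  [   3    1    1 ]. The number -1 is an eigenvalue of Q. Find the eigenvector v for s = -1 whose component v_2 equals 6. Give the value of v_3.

-3

Q + 1I = [[1, 0, 0], [-10, -2, -4], [3, 1, 2]].
Solving (Q + 1I)v = 0 gives the eigenspace spanned by (0, 6, -3).
With v_2 = 6, v = (0, 6, -3), so v_3 = -3.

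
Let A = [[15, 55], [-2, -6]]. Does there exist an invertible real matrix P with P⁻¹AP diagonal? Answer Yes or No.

Characteristic polynomial: p(s) = s^2 - 9s + 20 = (s - 5)(s - 4).
All 2 eigenvalues are distinct, so A is diagonalizable.

Yes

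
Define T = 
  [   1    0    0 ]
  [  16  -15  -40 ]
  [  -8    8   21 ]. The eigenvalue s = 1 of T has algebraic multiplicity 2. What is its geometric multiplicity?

2

T − 1I = [[0, 0, 0], [16, -16, -40], [-8, 8, 20]].
This matrix has rank 1, so its null space has dimension 3 − 1 = 2.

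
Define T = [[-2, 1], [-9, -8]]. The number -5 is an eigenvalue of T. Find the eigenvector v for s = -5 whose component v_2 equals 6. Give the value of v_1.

T + 5I = [[3, 1], [-9, -3]].
Solving (T + 5I)v = 0 gives the eigenspace spanned by (-2, 6).
With v_2 = 6, v = (-2, 6), so v_1 = -2.

-2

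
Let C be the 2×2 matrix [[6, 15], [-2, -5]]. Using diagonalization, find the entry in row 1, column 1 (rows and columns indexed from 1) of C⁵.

6

Characteristic polynomial: λ^2 - λ = λ(λ - 1), so the eigenvalues are 0, 1.
λ=0: eigenvector (-5, 2).
λ=1: eigenvector (-3, 1).
P = [[-5, -3], [2, 1]], D = diag(0, 1), P⁻¹ = [[1, 3], [-2, -5]].
C⁵ = P·diag(0, 1)·P⁻¹ = [[6, 15], [-2, -5]].
The requested entry is 6.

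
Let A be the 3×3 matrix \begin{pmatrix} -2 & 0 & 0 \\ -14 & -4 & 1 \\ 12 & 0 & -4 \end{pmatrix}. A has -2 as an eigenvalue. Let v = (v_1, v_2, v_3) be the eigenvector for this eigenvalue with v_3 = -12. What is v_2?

8

A + 2I = [[0, 0, 0], [-14, -2, 1], [12, 0, -2]].
Solving (A + 2I)v = 0 gives the eigenspace spanned by (-2, 8, -12).
With v_3 = -12, v = (-2, 8, -12), so v_2 = 8.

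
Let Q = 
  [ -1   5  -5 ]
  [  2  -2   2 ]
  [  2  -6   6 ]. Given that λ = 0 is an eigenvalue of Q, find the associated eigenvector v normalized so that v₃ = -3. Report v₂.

Q = [[-1, 5, -5], [2, -2, 2], [2, -6, 6]].
Solving (Q)v = 0 gives the eigenspace spanned by (0, -3, -3).
With v₃ = -3, v = (0, -3, -3), so v₂ = -3.

-3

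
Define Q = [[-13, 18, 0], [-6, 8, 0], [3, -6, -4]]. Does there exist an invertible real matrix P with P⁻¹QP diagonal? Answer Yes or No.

Yes

Characteristic polynomial: p(t) = t^3 + 9t^2 + 24t + 16 = (t + 1)(t + 4)^2.
t = -4 has algebraic multiplicity 2; rank(Q + 4I) = 1, so geometric multiplicity = 2.
Every eigenvalue has geometric = algebraic multiplicity, so Q is diagonalizable.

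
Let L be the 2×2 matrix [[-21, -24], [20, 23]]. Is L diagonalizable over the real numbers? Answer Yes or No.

Yes

Characteristic polynomial: p(s) = s^2 - 2s - 3 = (s - 3)(s + 1).
All 2 eigenvalues are distinct, so L is diagonalizable.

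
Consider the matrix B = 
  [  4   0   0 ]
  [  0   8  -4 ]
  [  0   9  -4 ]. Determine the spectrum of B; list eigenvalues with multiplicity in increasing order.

2, 2, 4

Characteristic polynomial: p(s) = s^3 - 8s^2 + 20s - 16 = (s - 4)(s - 2)^2.
Roots (with multiplicity): 2, 2, 4.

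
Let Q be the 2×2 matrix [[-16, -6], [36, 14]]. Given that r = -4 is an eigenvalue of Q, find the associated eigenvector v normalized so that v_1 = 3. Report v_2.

-6

Q + 4I = [[-12, -6], [36, 18]].
Solving (Q + 4I)v = 0 gives the eigenspace spanned by (3, -6).
With v_1 = 3, v = (3, -6), so v_2 = -6.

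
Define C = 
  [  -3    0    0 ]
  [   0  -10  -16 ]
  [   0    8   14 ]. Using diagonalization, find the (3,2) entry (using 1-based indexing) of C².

32

Characteristic polynomial: μ^3 - μ^2 - 24μ - 36 = (μ - 6)(μ + 2)(μ + 3), so the eigenvalues are -3, -2, 6.
μ=-3: eigenvector (1, 0, 0).
μ=6: eigenvector (0, 1, -1).
μ=-2: eigenvector (0, 2, -1).
P = [[1, 0, 0], [0, 1, 2], [0, -1, -1]], D = diag(-3, 6, -2), P⁻¹ = [[1, 0, 0], [0, -1, -2], [0, 1, 1]].
C² = P·diag(9, 36, 4)·P⁻¹ = [[9, 0, 0], [0, -28, -64], [0, 32, 68]].
The requested entry is 32.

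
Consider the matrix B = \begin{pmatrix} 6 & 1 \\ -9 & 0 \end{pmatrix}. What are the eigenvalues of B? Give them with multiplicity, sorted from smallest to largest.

3, 3

Characteristic polynomial: p(λ) = λ^2 - 6λ + 9 = (λ - 3)^2.
Roots (with multiplicity): 3, 3.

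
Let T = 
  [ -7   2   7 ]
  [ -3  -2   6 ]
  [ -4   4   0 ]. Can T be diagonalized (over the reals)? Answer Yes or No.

Characteristic polynomial: p(s) = s^3 + 9s^2 + 24s + 20 = (s + 2)^2(s + 5).
s = -2 has algebraic multiplicity 2; rank(T + 2I) = 2, so geometric multiplicity = 1.
Geometric multiplicity < algebraic multiplicity, so T is not diagonalizable.

No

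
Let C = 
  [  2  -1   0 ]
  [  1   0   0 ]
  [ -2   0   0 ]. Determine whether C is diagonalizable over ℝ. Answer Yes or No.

No

Characteristic polynomial: p(r) = r^3 - 2r^2 + r = r(r - 1)^2.
r = 1 has algebraic multiplicity 2; rank(C − 1I) = 2, so geometric multiplicity = 1.
Geometric multiplicity < algebraic multiplicity, so C is not diagonalizable.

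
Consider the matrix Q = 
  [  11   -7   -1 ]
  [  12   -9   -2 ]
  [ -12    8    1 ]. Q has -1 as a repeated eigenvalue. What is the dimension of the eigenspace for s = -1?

1

Q + 1I = [[12, -7, -1], [12, -8, -2], [-12, 8, 2]].
This matrix has rank 2, so its null space has dimension 3 − 2 = 1.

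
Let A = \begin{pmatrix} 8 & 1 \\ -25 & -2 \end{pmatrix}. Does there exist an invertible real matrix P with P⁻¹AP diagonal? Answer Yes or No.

No

Characteristic polynomial: p(t) = t^2 - 6t + 9 = (t - 3)^2.
t = 3 has algebraic multiplicity 2; rank(A − 3I) = 1, so geometric multiplicity = 1.
Geometric multiplicity < algebraic multiplicity, so A is not diagonalizable.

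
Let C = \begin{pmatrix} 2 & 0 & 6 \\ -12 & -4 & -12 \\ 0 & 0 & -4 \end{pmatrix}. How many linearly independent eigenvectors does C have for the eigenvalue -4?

C + 4I = [[6, 0, 6], [-12, 0, -12], [0, 0, 0]].
This matrix has rank 1, so its null space has dimension 3 − 1 = 2.

2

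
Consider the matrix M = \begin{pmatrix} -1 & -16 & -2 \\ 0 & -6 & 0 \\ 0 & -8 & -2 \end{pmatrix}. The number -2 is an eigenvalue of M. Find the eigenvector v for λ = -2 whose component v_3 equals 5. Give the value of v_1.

10

M + 2I = [[1, -16, -2], [0, -4, 0], [0, -8, 0]].
Solving (M + 2I)v = 0 gives the eigenspace spanned by (10, 0, 5).
With v_3 = 5, v = (10, 0, 5), so v_1 = 10.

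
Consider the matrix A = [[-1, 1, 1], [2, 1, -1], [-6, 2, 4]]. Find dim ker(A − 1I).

1

A − 1I = [[-2, 1, 1], [2, 0, -1], [-6, 2, 3]].
This matrix has rank 2, so its null space has dimension 3 − 2 = 1.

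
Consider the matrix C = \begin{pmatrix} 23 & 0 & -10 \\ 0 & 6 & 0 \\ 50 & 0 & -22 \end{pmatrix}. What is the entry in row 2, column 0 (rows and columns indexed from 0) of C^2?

50

Characteristic polynomial: s^3 - 7s^2 + 36 = (s - 6)(s - 3)(s + 2), so the eigenvalues are -2, 3, 6.
s=-2: eigenvector (2, 0, 5).
s=6: eigenvector (0, 1, 0).
s=3: eigenvector (1, 0, 2).
P = [[2, 0, 1], [0, 1, 0], [5, 0, 2]], D = diag(-2, 6, 3), P⁻¹ = [[-2, 0, 1], [0, 1, 0], [5, 0, -2]].
C² = P·diag(4, 36, 9)·P⁻¹ = [[29, 0, -10], [0, 36, 0], [50, 0, -16]].
The requested entry is 50.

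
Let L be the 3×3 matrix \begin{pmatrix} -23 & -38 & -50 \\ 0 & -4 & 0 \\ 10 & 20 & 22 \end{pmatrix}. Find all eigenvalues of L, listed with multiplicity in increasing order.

-4, -3, 2

Characteristic polynomial: p(t) = t^3 + 5t^2 - 2t - 24 = (t - 2)(t + 3)(t + 4).
Roots (with multiplicity): -4, -3, 2.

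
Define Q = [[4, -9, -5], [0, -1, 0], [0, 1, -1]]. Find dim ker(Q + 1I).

1

Q + 1I = [[5, -9, -5], [0, 0, 0], [0, 1, 0]].
This matrix has rank 2, so its null space has dimension 3 − 2 = 1.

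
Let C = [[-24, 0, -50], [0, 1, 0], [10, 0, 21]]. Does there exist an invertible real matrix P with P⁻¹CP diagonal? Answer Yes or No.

Characteristic polynomial: p(r) = r^3 + 2r^2 - 7r + 4 = (r - 1)^2(r + 4).
r = 1 has algebraic multiplicity 2; rank(C − 1I) = 1, so geometric multiplicity = 2.
Every eigenvalue has geometric = algebraic multiplicity, so C is diagonalizable.

Yes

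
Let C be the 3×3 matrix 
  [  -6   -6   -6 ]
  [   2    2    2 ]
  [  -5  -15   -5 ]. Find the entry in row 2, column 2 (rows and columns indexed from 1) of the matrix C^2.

-38

Characteristic polynomial: μ^3 + 9μ^2 + 20μ = μ(μ + 4)(μ + 5), so the eigenvalues are -5, -4, 0.
μ=0: eigenvector (1, 0, -1).
μ=-4: eigenvector (-3, 1, 0).
μ=-5: eigenvector (6, -2, 1).
P = [[1, -3, 6], [0, 1, -2], [-1, 0, 1]], D = diag(0, -4, -5), P⁻¹ = [[1, 3, 0], [2, 7, 2], [1, 3, 1]].
C² = P·diag(0, 16, 25)·P⁻¹ = [[54, 114, 54], [-18, -38, -18], [25, 75, 25]].
The requested entry is -38.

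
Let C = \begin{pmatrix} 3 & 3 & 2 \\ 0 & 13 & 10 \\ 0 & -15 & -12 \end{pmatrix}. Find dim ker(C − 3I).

C − 3I = [[0, 3, 2], [0, 10, 10], [0, -15, -15]].
This matrix has rank 2, so its null space has dimension 3 − 2 = 1.

1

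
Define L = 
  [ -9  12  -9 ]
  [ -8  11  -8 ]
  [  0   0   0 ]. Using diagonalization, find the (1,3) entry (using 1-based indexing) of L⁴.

Characteristic polynomial: r^3 - 2r^2 - 3r = r(r - 3)(r + 1), so the eigenvalues are -1, 0, 3.
r=-1: eigenvector (3, 2, 0).
r=3: eigenvector (1, 1, 0).
r=0: eigenvector (-1, 0, 1).
P = [[3, 1, -1], [2, 1, 0], [0, 0, 1]], D = diag(-1, 3, 0), P⁻¹ = [[1, -1, 1], [-2, 3, -2], [0, 0, 1]].
L⁴ = P·diag(1, 81, 0)·P⁻¹ = [[-159, 240, -159], [-160, 241, -160], [0, 0, 0]].
The requested entry is -159.

-159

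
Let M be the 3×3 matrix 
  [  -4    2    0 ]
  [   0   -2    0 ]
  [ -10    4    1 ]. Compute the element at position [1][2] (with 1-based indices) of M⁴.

Characteristic polynomial: t^3 + 5t^2 + 2t - 8 = (t - 1)(t + 2)(t + 4), so the eigenvalues are -4, -2, 1.
t=-4: eigenvector (1, 0, 2).
t=-2: eigenvector (1, 1, 2).
t=1: eigenvector (0, 0, 1).
P = [[1, 1, 0], [0, 1, 0], [2, 2, 1]], D = diag(-4, -2, 1), P⁻¹ = [[1, -1, 0], [0, 1, 0], [-2, 0, 1]].
M⁴ = P·diag(256, 16, 1)·P⁻¹ = [[256, -240, 0], [0, 16, 0], [510, -480, 1]].
The requested entry is -240.

-240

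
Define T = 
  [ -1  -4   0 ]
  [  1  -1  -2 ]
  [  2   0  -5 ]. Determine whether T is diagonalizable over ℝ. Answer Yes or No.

No

Characteristic polynomial: p(λ) = λ^3 + 7λ^2 + 15λ + 9 = (λ + 1)(λ + 3)^2.
λ = -3 has algebraic multiplicity 2; rank(T + 3I) = 2, so geometric multiplicity = 1.
Geometric multiplicity < algebraic multiplicity, so T is not diagonalizable.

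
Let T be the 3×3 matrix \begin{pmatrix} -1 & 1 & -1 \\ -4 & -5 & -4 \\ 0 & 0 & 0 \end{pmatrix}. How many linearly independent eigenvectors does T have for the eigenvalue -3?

1

T + 3I = [[2, 1, -1], [-4, -2, -4], [0, 0, 3]].
This matrix has rank 2, so its null space has dimension 3 − 2 = 1.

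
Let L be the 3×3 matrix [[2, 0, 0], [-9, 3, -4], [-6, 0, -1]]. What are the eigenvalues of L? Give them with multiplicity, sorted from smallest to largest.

-1, 2, 3

Characteristic polynomial: p(r) = r^3 - 4r^2 + r + 6 = (r - 3)(r - 2)(r + 1).
Roots (with multiplicity): -1, 2, 3.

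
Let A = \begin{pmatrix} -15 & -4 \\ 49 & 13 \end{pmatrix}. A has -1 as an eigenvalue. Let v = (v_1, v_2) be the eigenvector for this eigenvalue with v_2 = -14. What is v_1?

4

A + 1I = [[-14, -4], [49, 14]].
Solving (A + 1I)v = 0 gives the eigenspace spanned by (4, -14).
With v_2 = -14, v = (4, -14), so v_1 = 4.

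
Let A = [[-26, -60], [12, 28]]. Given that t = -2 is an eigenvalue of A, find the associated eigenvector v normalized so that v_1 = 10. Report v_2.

-4

A + 2I = [[-24, -60], [12, 30]].
Solving (A + 2I)v = 0 gives the eigenspace spanned by (10, -4).
With v_1 = 10, v = (10, -4), so v_2 = -4.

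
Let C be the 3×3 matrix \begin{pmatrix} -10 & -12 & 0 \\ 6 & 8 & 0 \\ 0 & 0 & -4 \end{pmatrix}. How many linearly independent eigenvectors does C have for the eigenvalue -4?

2

C + 4I = [[-6, -12, 0], [6, 12, 0], [0, 0, 0]].
This matrix has rank 1, so its null space has dimension 3 − 1 = 2.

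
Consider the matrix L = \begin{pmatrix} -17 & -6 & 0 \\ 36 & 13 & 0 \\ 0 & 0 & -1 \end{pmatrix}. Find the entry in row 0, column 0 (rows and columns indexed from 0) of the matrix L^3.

Characteristic polynomial: λ^3 + 5λ^2 - λ - 5 = (λ - 1)(λ + 1)(λ + 5), so the eigenvalues are -5, -1, 1.
λ=-5: eigenvector (1, -2, 0).
λ=1: eigenvector (-1, 3, 0).
λ=-1: eigenvector (0, 0, 1).
P = [[1, -1, 0], [-2, 3, 0], [0, 0, 1]], D = diag(-5, 1, -1), P⁻¹ = [[3, 1, 0], [2, 1, 0], [0, 0, 1]].
L³ = P·diag(-125, 1, -1)·P⁻¹ = [[-377, -126, 0], [756, 253, 0], [0, 0, -1]].
The requested entry is -377.

-377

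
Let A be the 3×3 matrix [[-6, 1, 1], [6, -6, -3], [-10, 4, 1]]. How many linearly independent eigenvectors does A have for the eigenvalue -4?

1

A + 4I = [[-2, 1, 1], [6, -2, -3], [-10, 4, 5]].
This matrix has rank 2, so its null space has dimension 3 − 2 = 1.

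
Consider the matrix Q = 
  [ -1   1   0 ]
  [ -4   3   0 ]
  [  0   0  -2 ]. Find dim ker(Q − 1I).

1

Q − 1I = [[-2, 1, 0], [-4, 2, 0], [0, 0, -3]].
This matrix has rank 2, so its null space has dimension 3 − 2 = 1.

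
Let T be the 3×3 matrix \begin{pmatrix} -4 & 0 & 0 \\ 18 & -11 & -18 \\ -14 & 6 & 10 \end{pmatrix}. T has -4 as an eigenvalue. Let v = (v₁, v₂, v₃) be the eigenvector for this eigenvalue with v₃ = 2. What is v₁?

2

T + 4I = [[0, 0, 0], [18, -7, -18], [-14, 6, 14]].
Solving (T + 4I)v = 0 gives the eigenspace spanned by (2, 0, 2).
With v₃ = 2, v = (2, 0, 2), so v₁ = 2.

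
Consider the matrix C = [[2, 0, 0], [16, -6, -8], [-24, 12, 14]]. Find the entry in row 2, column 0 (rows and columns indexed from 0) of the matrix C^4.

-7680

Characteristic polynomial: r^3 - 10r^2 + 28r - 24 = (r - 6)(r - 2)^2, so the eigenvalues are 2, 2, 6.
r=2: eigenvector (1, -5, 7).
r=2: eigenvector (0, 1, -1).
r=6: eigenvector (0, -2, 3).
P = [[1, 0, 0], [-5, 1, -2], [7, -1, 3]], D = diag(2, 2, 6), P⁻¹ = [[1, 0, 0], [1, 3, 2], [-2, 1, 1]].
C⁴ = P·diag(16, 16, 1296)·P⁻¹ = [[16, 0, 0], [5120, -2544, -2560], [-7680, 3840, 3856]].
The requested entry is -7680.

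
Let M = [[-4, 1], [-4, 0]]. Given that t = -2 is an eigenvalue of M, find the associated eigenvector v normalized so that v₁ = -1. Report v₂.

M + 2I = [[-2, 1], [-4, 2]].
Solving (M + 2I)v = 0 gives the eigenspace spanned by (-1, -2).
With v₁ = -1, v = (-1, -2), so v₂ = -2.

-2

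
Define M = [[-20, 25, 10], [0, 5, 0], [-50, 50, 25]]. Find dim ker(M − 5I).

2

M − 5I = [[-25, 25, 10], [0, 0, 0], [-50, 50, 20]].
This matrix has rank 1, so its null space has dimension 3 − 1 = 2.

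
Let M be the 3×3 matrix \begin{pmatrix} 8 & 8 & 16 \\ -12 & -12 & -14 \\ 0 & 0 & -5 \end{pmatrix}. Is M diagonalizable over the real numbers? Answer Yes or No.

Yes

Characteristic polynomial: p(r) = r^3 + 9r^2 + 20r = r(r + 4)(r + 5).
All 3 eigenvalues are distinct, so M is diagonalizable.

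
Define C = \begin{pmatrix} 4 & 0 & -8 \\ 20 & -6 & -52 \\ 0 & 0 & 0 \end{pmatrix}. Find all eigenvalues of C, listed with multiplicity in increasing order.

-6, 0, 4

Characteristic polynomial: p(s) = s^3 + 2s^2 - 24s = s(s - 4)(s + 6).
Roots (with multiplicity): -6, 0, 4.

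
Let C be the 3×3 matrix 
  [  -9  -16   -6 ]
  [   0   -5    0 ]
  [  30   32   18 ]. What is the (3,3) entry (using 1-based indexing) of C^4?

Characteristic polynomial: s^3 - 4s^2 - 27s + 90 = (s - 6)(s - 3)(s + 5), so the eigenvalues are -5, 3, 6.
s=6: eigenvector (-2, 0, 5).
s=-5: eigenvector (2, 1, -4).
s=3: eigenvector (1, 0, -2).
P = [[-2, 2, 1], [0, 1, 0], [5, -4, -2]], D = diag(6, -5, 3), P⁻¹ = [[2, 0, 1], [0, 1, 0], [5, -2, 2]].
C⁴ = P·diag(1296, 625, 81)·P⁻¹ = [[-4779, 1088, -2430], [0, 625, 0], [12150, -2176, 6156]].
The requested entry is 6156.

6156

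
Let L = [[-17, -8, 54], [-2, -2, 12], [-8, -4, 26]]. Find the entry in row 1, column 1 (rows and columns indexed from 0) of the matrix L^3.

-200

Characteristic polynomial: t^3 - 7t^2 + 4t + 12 = (t - 6)(t - 2)(t + 1), so the eigenvalues are -1, 2, 6.
t=-1: eigenvector (1, -2, 0).
t=6: eigenvector (2, 1, 1).
t=2: eigenvector (2, 2, 1).
P = [[1, 2, 2], [-2, 1, 2], [0, 1, 1]], D = diag(-1, 6, 2), P⁻¹ = [[1, 0, -2], [-2, -1, 6], [2, 1, -5]].
L³ = P·diag(-1, 216, 8)·P⁻¹ = [[-833, -416, 2514], [-398, -200, 1212], [-416, -208, 1256]].
The requested entry is -200.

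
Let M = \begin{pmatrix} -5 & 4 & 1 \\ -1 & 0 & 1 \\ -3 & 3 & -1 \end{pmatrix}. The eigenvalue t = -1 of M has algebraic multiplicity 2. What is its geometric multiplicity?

M + 1I = [[-4, 4, 1], [-1, 1, 1], [-3, 3, 0]].
This matrix has rank 2, so its null space has dimension 3 − 2 = 1.

1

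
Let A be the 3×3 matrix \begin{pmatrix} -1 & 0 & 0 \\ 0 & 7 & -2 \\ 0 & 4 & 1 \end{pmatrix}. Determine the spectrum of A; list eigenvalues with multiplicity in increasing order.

-1, 3, 5

Characteristic polynomial: p(t) = t^3 - 7t^2 + 7t + 15 = (t - 5)(t - 3)(t + 1).
Roots (with multiplicity): -1, 3, 5.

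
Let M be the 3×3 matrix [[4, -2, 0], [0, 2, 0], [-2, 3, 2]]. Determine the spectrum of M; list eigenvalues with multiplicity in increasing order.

2, 2, 4

Characteristic polynomial: p(t) = t^3 - 8t^2 + 20t - 16 = (t - 4)(t - 2)^2.
Roots (with multiplicity): 2, 2, 4.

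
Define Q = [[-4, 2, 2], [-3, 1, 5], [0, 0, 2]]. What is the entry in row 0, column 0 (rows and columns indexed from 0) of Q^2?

10

Characteristic polynomial: t^3 + t^2 - 4t - 4 = (t - 2)(t + 1)(t + 2), so the eigenvalues are -2, -1, 2.
t=2: eigenvector (1, 2, 1).
t=-1: eigenvector (2, 3, 0).
t=-2: eigenvector (1, 1, 0).
P = [[1, 2, 1], [2, 3, 1], [1, 0, 0]], D = diag(2, -1, -2), P⁻¹ = [[0, 0, 1], [-1, 1, -1], [3, -2, 1]].
Q² = P·diag(4, 1, 4)·P⁻¹ = [[10, -6, 6], [9, -5, 9], [0, 0, 4]].
The requested entry is 10.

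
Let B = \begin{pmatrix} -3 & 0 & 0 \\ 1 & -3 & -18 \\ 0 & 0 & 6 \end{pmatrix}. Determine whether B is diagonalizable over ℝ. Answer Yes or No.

No

Characteristic polynomial: p(μ) = μ^3 - 27μ - 54 = (μ - 6)(μ + 3)^2.
μ = -3 has algebraic multiplicity 2; rank(B + 3I) = 2, so geometric multiplicity = 1.
Geometric multiplicity < algebraic multiplicity, so B is not diagonalizable.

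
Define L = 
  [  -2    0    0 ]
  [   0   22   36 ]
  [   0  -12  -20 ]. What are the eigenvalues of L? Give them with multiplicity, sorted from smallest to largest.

Characteristic polynomial: p(t) = t^3 - 12t - 16 = (t - 4)(t + 2)^2.
Roots (with multiplicity): -2, -2, 4.

-2, -2, 4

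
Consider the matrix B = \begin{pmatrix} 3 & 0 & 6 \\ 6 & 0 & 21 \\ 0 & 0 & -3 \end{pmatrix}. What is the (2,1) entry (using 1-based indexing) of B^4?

Characteristic polynomial: μ^3 - 9μ = μ(μ - 3)(μ + 3), so the eigenvalues are -3, 0, 3.
μ=3: eigenvector (1, 2, 0).
μ=-3: eigenvector (-1, -5, 1).
μ=0: eigenvector (0, 1, 0).
P = [[1, -1, 0], [2, -5, 1], [0, 1, 0]], D = diag(3, -3, 0), P⁻¹ = [[1, 0, 1], [0, 0, 1], [-2, 1, 3]].
B⁴ = P·diag(81, 81, 0)·P⁻¹ = [[81, 0, 0], [162, 0, -243], [0, 0, 81]].
The requested entry is 162.

162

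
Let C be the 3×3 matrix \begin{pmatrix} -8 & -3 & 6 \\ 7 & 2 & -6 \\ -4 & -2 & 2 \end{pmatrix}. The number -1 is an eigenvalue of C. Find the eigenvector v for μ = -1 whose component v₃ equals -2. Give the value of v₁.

-3

C + 1I = [[-7, -3, 6], [7, 3, -6], [-4, -2, 3]].
Solving (C + 1I)v = 0 gives the eigenspace spanned by (-3, 3, -2).
With v₃ = -2, v = (-3, 3, -2), so v₁ = -3.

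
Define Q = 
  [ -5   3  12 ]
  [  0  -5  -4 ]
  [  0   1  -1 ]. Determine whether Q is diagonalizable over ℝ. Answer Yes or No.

Characteristic polynomial: p(μ) = μ^3 + 11μ^2 + 39μ + 45 = (μ + 3)^2(μ + 5).
μ = -3 has algebraic multiplicity 2; rank(Q + 3I) = 2, so geometric multiplicity = 1.
Geometric multiplicity < algebraic multiplicity, so Q is not diagonalizable.

No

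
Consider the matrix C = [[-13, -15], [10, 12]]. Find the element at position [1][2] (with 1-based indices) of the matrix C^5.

Characteristic polynomial: μ^2 + μ - 6 = (μ - 2)(μ + 3), so the eigenvalues are -3, 2.
μ=-3: eigenvector (3, -2).
μ=2: eigenvector (-1, 1).
P = [[3, -1], [-2, 1]], D = diag(-3, 2), P⁻¹ = [[1, 1], [2, 3]].
C⁵ = P·diag(-243, 32)·P⁻¹ = [[-793, -825], [550, 582]].
The requested entry is -825.

-825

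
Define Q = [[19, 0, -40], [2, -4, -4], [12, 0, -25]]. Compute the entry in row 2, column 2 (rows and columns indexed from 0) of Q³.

Characteristic polynomial: λ^3 + 10λ^2 + 29λ + 20 = (λ + 1)(λ + 4)(λ + 5), so the eigenvalues are -5, -4, -1.
λ=-5: eigenvector (-5, -2, -3).
λ=-4: eigenvector (0, 1, 0).
λ=-1: eigenvector (2, 0, 1).
P = [[-5, 0, 2], [-2, 1, 0], [-3, 0, 1]], D = diag(-5, -4, -1), P⁻¹ = [[1, 0, -2], [2, 1, -4], [3, 0, -5]].
Q³ = P·diag(-125, -64, -1)·P⁻¹ = [[619, 0, -1240], [122, -64, -244], [372, 0, -745]].
The requested entry is -745.

-745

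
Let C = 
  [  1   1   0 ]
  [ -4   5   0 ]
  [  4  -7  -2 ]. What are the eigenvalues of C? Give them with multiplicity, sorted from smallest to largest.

Characteristic polynomial: p(μ) = μ^3 - 4μ^2 - 3μ + 18 = (μ - 3)^2(μ + 2).
Roots (with multiplicity): -2, 3, 3.

-2, 3, 3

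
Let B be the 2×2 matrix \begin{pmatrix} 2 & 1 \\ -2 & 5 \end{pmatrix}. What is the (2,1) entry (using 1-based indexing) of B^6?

Characteristic polynomial: s^2 - 7s + 12 = (s - 4)(s - 3), so the eigenvalues are 3, 4.
s=4: eigenvector (1, 2).
s=3: eigenvector (-1, -1).
P = [[1, -1], [2, -1]], D = diag(4, 3), P⁻¹ = [[-1, 1], [-2, 1]].
B⁶ = P·diag(4096, 729)·P⁻¹ = [[-2638, 3367], [-6734, 7463]].
The requested entry is -6734.

-6734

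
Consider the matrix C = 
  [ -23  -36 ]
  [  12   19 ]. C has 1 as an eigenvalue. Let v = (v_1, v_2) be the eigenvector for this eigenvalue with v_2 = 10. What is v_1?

C − 1I = [[-24, -36], [12, 18]].
Solving (C − 1I)v = 0 gives the eigenspace spanned by (-15, 10).
With v_2 = 10, v = (-15, 10), so v_1 = -15.

-15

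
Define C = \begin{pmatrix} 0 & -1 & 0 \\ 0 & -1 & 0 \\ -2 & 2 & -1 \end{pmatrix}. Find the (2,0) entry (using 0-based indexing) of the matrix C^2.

2

Characteristic polynomial: s^3 + 2s^2 + s = s(s + 1)^2, so the eigenvalues are -1, -1, 0.
s=0: eigenvector (1, 0, -2).
s=-1: eigenvector (1, 1, -2).
s=-1: eigenvector (0, 0, 1).
P = [[1, 1, 0], [0, 1, 0], [-2, -2, 1]], D = diag(0, -1, -1), P⁻¹ = [[1, -1, 0], [0, 1, 0], [2, 0, 1]].
C² = P·diag(0, 1, 1)·P⁻¹ = [[0, 1, 0], [0, 1, 0], [2, -2, 1]].
The requested entry is 2.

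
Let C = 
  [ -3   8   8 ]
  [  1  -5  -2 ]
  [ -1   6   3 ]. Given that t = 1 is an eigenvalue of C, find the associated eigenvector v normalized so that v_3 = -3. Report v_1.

-6

C − 1I = [[-4, 8, 8], [1, -6, -2], [-1, 6, 2]].
Solving (C − 1I)v = 0 gives the eigenspace spanned by (-6, 0, -3).
With v_3 = -3, v = (-6, 0, -3), so v_1 = -6.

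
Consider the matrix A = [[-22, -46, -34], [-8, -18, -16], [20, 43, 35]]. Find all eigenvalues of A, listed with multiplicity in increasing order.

-5, -2, 2

Characteristic polynomial: p(μ) = μ^3 + 5μ^2 - 4μ - 20 = (μ - 2)(μ + 2)(μ + 5).
Roots (with multiplicity): -5, -2, 2.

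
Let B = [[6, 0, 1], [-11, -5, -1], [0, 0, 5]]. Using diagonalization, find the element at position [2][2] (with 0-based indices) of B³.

125

Characteristic polynomial: s^3 - 6s^2 - 25s + 150 = (s - 6)(s - 5)(s + 5), so the eigenvalues are -5, 5, 6.
s=5: eigenvector (1, -1, -1).
s=6: eigenvector (1, -1, 0).
s=-5: eigenvector (0, 1, 0).
P = [[1, 1, 0], [-1, -1, 1], [-1, 0, 0]], D = diag(5, 6, -5), P⁻¹ = [[0, 0, -1], [1, 0, 1], [1, 1, 0]].
B³ = P·diag(125, 216, -125)·P⁻¹ = [[216, 0, 91], [-341, -125, -91], [0, 0, 125]].
The requested entry is 125.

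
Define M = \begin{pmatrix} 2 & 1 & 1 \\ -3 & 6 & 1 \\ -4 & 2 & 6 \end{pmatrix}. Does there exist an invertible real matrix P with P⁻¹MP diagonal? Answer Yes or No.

No

Characteristic polynomial: p(λ) = λ^3 - 14λ^2 + 65λ - 100 = (λ - 5)^2(λ - 4).
λ = 5 has algebraic multiplicity 2; rank(M − 5I) = 2, so geometric multiplicity = 1.
Geometric multiplicity < algebraic multiplicity, so M is not diagonalizable.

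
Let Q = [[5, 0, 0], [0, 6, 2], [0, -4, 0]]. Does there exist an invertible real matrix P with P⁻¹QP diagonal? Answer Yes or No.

Yes

Characteristic polynomial: p(s) = s^3 - 11s^2 + 38s - 40 = (s - 5)(s - 4)(s - 2).
All 3 eigenvalues are distinct, so Q is diagonalizable.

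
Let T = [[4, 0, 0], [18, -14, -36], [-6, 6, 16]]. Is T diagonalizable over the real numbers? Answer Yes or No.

Yes

Characteristic polynomial: p(λ) = λ^3 - 6λ^2 + 32 = (λ - 4)^2(λ + 2).
λ = 4 has algebraic multiplicity 2; rank(T − 4I) = 1, so geometric multiplicity = 2.
Every eigenvalue has geometric = algebraic multiplicity, so T is diagonalizable.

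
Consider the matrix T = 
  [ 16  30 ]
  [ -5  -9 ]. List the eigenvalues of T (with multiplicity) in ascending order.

1, 6

Characteristic polynomial: p(μ) = μ^2 - 7μ + 6 = (μ - 6)(μ - 1).
Roots (with multiplicity): 1, 6.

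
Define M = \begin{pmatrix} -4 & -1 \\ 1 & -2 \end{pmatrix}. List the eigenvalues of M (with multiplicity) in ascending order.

Characteristic polynomial: p(t) = t^2 + 6t + 9 = (t + 3)^2.
Roots (with multiplicity): -3, -3.

-3, -3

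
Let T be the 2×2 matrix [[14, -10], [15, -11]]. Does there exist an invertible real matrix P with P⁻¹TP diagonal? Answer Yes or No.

Characteristic polynomial: p(μ) = μ^2 - 3μ - 4 = (μ - 4)(μ + 1).
All 2 eigenvalues are distinct, so T is diagonalizable.

Yes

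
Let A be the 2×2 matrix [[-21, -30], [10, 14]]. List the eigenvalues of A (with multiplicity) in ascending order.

-6, -1

Characteristic polynomial: p(μ) = μ^2 + 7μ + 6 = (μ + 1)(μ + 6).
Roots (with multiplicity): -6, -1.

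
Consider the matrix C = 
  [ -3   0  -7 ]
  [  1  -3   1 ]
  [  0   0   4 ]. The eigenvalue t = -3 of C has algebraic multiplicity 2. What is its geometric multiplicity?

1

C + 3I = [[0, 0, -7], [1, 0, 1], [0, 0, 7]].
This matrix has rank 2, so its null space has dimension 3 − 2 = 1.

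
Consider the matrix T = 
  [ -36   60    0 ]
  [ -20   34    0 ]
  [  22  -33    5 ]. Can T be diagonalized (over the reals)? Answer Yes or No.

Yes

Characteristic polynomial: p(λ) = λ^3 - 3λ^2 - 34λ + 120 = (λ - 5)(λ - 4)(λ + 6).
All 3 eigenvalues are distinct, so T is diagonalizable.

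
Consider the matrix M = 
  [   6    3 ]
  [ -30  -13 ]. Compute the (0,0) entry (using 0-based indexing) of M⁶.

-29574

Characteristic polynomial: t^2 + 7t + 12 = (t + 3)(t + 4), so the eigenvalues are -4, -3.
t=-3: eigenvector (1, -3).
t=-4: eigenvector (-3, 10).
P = [[1, -3], [-3, 10]], D = diag(-3, -4), P⁻¹ = [[10, 3], [3, 1]].
M⁶ = P·diag(729, 4096)·P⁻¹ = [[-29574, -10101], [101010, 34399]].
The requested entry is -29574.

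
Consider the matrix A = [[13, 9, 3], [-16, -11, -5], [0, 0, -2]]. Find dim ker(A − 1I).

1

A − 1I = [[12, 9, 3], [-16, -12, -5], [0, 0, -3]].
This matrix has rank 2, so its null space has dimension 3 − 2 = 1.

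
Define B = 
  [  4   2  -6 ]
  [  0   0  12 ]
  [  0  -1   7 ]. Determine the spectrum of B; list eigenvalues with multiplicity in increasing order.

3, 4, 4

Characteristic polynomial: p(μ) = μ^3 - 11μ^2 + 40μ - 48 = (μ - 4)^2(μ - 3).
Roots (with multiplicity): 3, 4, 4.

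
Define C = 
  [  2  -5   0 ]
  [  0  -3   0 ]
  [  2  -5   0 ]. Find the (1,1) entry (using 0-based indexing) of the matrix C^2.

Characteristic polynomial: μ^3 + μ^2 - 6μ = μ(μ - 2)(μ + 3), so the eigenvalues are -3, 0, 2.
μ=2: eigenvector (1, 0, 1).
μ=-3: eigenvector (1, 1, 1).
μ=0: eigenvector (0, 0, 1).
P = [[1, 1, 0], [0, 1, 0], [1, 1, 1]], D = diag(2, -3, 0), P⁻¹ = [[1, -1, 0], [0, 1, 0], [-1, 0, 1]].
C² = P·diag(4, 9, 0)·P⁻¹ = [[4, 5, 0], [0, 9, 0], [4, 5, 0]].
The requested entry is 9.

9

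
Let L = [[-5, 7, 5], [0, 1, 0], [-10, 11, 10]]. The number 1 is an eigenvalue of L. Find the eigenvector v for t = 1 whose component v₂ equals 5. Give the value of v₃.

5

L − 1I = [[-6, 7, 5], [0, 0, 0], [-10, 11, 9]].
Solving (L − 1I)v = 0 gives the eigenspace spanned by (10, 5, 5).
With v₂ = 5, v = (10, 5, 5), so v₃ = 5.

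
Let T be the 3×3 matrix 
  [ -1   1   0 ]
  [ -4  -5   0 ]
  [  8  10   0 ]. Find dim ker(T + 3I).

T + 3I = [[2, 1, 0], [-4, -2, 0], [8, 10, 3]].
This matrix has rank 2, so its null space has dimension 3 − 2 = 1.

1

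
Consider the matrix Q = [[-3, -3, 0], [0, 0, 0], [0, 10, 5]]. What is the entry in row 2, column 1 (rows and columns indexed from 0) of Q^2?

50

Characteristic polynomial: r^3 - 2r^2 - 15r = r(r - 5)(r + 3), so the eigenvalues are -3, 0, 5.
r=-3: eigenvector (1, 0, 0).
r=0: eigenvector (-1, 1, -2).
r=5: eigenvector (0, 0, 1).
P = [[1, -1, 0], [0, 1, 0], [0, -2, 1]], D = diag(-3, 0, 5), P⁻¹ = [[1, 1, 0], [0, 1, 0], [0, 2, 1]].
Q² = P·diag(9, 0, 25)·P⁻¹ = [[9, 9, 0], [0, 0, 0], [0, 50, 25]].
The requested entry is 50.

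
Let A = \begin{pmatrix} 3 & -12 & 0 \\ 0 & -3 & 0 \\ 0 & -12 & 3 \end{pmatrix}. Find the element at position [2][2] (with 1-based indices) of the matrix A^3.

-27

Characteristic polynomial: s^3 - 3s^2 - 9s + 27 = (s - 3)^2(s + 3), so the eigenvalues are -3, 3, 3.
s=3: eigenvector (1, 0, 0).
s=-3: eigenvector (2, 1, 2).
s=3: eigenvector (1, 0, 1).
P = [[1, 2, 1], [0, 1, 0], [0, 2, 1]], D = diag(3, -3, 3), P⁻¹ = [[1, 0, -1], [0, 1, 0], [0, -2, 1]].
A³ = P·diag(27, -27, 27)·P⁻¹ = [[27, -108, 0], [0, -27, 0], [0, -108, 27]].
The requested entry is -27.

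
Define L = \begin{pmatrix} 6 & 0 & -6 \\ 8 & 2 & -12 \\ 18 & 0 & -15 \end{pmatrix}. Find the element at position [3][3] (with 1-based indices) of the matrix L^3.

Characteristic polynomial: t^3 + 7t^2 - 36 = (t - 2)(t + 3)(t + 6), so the eigenvalues are -6, -3, 2.
t=-3: eigenvector (-2, -4, -3).
t=2: eigenvector (0, 1, 0).
t=-6: eigenvector (1, 2, 2).
P = [[-2, 0, 1], [-4, 1, 2], [-3, 0, 2]], D = diag(-3, 2, -6), P⁻¹ = [[-2, 0, 1], [-2, 1, 0], [-3, 0, 2]].
L³ = P·diag(-27, 8, -216)·P⁻¹ = [[540, 0, -378], [1064, 8, -756], [1134, 0, -783]].
The requested entry is -783.

-783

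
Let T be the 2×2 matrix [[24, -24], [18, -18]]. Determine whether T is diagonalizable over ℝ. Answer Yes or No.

Characteristic polynomial: p(λ) = λ^2 - 6λ = λ(λ - 6).
All 2 eigenvalues are distinct, so T is diagonalizable.

Yes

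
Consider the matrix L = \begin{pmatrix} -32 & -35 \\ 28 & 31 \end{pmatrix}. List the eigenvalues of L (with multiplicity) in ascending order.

Characteristic polynomial: p(λ) = λ^2 + λ - 12 = (λ - 3)(λ + 4).
Roots (with multiplicity): -4, 3.

-4, 3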